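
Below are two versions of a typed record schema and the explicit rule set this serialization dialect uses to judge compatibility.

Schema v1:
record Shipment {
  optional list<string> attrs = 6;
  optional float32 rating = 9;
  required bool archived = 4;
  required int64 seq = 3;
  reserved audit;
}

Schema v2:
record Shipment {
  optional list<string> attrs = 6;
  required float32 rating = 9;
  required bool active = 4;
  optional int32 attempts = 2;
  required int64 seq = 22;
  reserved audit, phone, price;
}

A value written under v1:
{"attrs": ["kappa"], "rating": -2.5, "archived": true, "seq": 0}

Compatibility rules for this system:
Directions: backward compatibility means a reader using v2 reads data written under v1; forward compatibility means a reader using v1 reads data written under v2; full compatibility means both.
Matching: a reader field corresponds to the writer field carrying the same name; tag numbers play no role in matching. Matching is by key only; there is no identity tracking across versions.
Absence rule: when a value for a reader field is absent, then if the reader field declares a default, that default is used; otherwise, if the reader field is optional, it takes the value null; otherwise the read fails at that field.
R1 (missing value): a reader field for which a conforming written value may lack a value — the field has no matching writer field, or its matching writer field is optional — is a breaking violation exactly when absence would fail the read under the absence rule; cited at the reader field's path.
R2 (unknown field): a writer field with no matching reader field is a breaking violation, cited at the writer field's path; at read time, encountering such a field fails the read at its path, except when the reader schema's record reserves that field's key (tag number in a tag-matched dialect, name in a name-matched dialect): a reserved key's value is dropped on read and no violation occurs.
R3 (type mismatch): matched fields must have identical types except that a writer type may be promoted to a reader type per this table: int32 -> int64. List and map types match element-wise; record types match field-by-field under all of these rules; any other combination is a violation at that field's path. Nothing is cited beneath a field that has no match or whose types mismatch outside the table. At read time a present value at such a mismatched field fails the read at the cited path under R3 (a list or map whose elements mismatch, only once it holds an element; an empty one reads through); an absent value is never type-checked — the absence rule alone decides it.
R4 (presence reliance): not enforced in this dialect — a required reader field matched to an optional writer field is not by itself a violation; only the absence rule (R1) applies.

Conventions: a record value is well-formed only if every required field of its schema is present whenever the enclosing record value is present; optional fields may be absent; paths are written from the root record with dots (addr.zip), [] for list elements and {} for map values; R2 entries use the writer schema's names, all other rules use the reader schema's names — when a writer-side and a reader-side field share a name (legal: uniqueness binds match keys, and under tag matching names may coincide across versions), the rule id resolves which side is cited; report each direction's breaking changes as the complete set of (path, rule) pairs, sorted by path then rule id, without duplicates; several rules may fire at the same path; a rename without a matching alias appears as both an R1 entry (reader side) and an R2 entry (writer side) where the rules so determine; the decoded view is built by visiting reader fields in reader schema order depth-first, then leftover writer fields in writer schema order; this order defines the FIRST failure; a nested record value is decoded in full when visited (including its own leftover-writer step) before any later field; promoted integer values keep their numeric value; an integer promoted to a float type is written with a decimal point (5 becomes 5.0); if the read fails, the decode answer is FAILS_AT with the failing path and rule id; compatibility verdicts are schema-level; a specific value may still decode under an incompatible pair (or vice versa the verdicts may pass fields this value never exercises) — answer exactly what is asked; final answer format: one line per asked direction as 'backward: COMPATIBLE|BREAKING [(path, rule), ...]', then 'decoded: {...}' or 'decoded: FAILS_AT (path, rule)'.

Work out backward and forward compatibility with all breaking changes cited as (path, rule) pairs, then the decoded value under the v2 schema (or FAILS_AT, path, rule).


in Shipment below, arrows point writer -> reader
checking backward for Shipment: reader v2 against writer v1:
  attrs: paired with writer attrs (list<string> -> list<string>; writer optional)
  rating: paired with writer rating (float32 -> float32; writer optional)
  active: no writer match
  attempts: no writer match
  seq: paired with writer seq (int64 -> int64; writer required)
  leftover writer field: archived
  violation R1 at active
  violation R2 at archived
  violation R1 at rating
  backward on Shipment therefore BREAKING (3)
checking forward for Shipment: reader v1 against writer v2:
  attrs: paired with writer attrs (list<string> -> list<string>; writer optional)
  rating: paired with writer rating (float32 -> float32; writer required)
  archived: no writer match
  seq: paired with writer seq (int64 -> int64; writer required)
  leftover writer field: active
  leftover writer field: attempts
  violation R2 at active
  violation R1 at archived
  violation R2 at attempts
  forward on Shipment therefore BREAKING (3)
decoding the Shipment value with the v2 reader:
  attrs := ["kappa"]
  rating := -2.5
  read fails at active under R1 (no fill)
  => FAILS_AT (active, R1)

backward: BREAKING [(active, R1), (archived, R2), (rating, R1)]; forward: BREAKING [(active, R2), (archived, R1), (attempts, R2)]; decoded: FAILS_AT (active, R1)


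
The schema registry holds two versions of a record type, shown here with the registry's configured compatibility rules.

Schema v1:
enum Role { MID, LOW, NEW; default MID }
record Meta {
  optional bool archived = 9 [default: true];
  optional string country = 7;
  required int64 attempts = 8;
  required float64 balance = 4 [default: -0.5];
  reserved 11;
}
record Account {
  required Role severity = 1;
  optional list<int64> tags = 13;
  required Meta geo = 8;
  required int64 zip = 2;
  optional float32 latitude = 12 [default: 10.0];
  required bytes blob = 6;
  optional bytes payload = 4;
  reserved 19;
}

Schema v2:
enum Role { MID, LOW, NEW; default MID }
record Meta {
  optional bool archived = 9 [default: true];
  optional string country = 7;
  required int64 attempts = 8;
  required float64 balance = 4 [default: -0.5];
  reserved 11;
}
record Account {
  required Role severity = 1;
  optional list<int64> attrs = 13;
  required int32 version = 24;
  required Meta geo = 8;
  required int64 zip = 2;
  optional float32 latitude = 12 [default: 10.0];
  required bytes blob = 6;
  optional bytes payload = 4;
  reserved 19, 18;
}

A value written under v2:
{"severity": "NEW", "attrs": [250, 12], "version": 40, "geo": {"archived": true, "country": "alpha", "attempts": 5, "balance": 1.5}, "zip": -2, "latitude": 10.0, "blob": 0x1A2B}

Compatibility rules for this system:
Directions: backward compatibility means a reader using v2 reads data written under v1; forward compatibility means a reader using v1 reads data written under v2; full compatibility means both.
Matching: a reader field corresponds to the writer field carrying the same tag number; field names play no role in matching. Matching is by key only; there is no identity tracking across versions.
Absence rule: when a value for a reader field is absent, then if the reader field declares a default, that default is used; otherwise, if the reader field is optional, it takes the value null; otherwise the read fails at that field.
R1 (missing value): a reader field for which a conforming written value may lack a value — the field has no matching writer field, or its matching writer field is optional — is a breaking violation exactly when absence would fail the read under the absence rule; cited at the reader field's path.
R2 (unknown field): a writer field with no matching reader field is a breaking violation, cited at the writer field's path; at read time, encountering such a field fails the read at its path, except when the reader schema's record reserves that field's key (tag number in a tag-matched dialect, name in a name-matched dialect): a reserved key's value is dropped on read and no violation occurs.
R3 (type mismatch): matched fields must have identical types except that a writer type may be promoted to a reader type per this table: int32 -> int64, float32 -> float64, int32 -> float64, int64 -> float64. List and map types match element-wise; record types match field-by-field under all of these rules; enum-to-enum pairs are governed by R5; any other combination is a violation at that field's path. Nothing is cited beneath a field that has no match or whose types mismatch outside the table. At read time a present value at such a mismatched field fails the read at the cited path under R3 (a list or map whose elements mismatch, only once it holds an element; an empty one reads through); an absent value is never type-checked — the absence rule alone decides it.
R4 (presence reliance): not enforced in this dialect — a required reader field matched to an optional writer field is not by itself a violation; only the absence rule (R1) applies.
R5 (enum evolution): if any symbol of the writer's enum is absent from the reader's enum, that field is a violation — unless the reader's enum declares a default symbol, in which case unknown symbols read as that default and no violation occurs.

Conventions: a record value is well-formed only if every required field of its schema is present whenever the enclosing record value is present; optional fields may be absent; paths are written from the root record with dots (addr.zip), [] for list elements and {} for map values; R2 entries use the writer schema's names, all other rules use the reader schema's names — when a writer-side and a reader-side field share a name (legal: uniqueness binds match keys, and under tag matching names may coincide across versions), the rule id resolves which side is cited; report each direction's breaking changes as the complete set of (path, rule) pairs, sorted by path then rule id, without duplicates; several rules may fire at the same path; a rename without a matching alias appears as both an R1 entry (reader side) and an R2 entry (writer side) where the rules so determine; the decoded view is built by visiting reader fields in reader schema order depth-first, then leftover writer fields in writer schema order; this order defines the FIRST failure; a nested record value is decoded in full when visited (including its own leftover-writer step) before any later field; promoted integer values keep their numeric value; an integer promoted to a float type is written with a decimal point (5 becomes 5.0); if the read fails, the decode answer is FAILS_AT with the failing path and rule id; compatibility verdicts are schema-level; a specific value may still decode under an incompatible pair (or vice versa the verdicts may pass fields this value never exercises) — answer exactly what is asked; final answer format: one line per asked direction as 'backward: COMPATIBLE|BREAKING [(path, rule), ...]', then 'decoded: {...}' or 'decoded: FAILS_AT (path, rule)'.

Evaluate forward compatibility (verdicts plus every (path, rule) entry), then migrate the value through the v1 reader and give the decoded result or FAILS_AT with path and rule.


forward: BREAKING [(version, R2)]; decoded: FAILS_AT (version, R2)

arrows below run writer -> reader for Account
forward for Account (reader v1, writer v2):
  severity: paired with writer severity (Role -> Role; writer required)
  tags: paired with writer attrs (list<int64> -> list<int64>; writer optional)
  geo: paired with writer geo (Meta -> Meta; writer required)
  zip: paired with writer zip (int64 -> int64; writer required)
  latitude: paired with writer latitude (float32 -> float32; writer optional)
  blob: paired with writer blob (bytes -> bytes; writer required)
  payload: paired with writer payload (bytes -> bytes; writer optional)
  writer version: unknown to reader
  geo.archived: paired with writer geo.archived (bool -> bool; writer optional)
  geo.country: paired with writer geo.country (string -> string; writer optional)
  geo.attempts: paired with writer geo.attempts (int64 -> int64; writer required)
  geo.balance: paired with writer geo.balance (float64 -> float64; writer required)
  breaking: (version, R2)
  => 1 violation(s): forward is BREAKING for Account
migrating the Account value to v1:
  severity := "NEW"
  tags := [250, 12] (from writer attrs)
  geo.archived := true
  geo.country := "alpha"
  geo.attempts := 5
  geo.balance := 1.5
  zip := -2
  latitude := 10.0
  blob := 0x1A2B
  payload := null (absent, optional -> null)
  read fails at version under R2 (unknown field)
  => FAILS_AT (version, R2)
diffs on Account not affecting the asked answer:
  renamed field tags to attrs in record Account -> fires no rule on Account, leaving the asked answer as it is


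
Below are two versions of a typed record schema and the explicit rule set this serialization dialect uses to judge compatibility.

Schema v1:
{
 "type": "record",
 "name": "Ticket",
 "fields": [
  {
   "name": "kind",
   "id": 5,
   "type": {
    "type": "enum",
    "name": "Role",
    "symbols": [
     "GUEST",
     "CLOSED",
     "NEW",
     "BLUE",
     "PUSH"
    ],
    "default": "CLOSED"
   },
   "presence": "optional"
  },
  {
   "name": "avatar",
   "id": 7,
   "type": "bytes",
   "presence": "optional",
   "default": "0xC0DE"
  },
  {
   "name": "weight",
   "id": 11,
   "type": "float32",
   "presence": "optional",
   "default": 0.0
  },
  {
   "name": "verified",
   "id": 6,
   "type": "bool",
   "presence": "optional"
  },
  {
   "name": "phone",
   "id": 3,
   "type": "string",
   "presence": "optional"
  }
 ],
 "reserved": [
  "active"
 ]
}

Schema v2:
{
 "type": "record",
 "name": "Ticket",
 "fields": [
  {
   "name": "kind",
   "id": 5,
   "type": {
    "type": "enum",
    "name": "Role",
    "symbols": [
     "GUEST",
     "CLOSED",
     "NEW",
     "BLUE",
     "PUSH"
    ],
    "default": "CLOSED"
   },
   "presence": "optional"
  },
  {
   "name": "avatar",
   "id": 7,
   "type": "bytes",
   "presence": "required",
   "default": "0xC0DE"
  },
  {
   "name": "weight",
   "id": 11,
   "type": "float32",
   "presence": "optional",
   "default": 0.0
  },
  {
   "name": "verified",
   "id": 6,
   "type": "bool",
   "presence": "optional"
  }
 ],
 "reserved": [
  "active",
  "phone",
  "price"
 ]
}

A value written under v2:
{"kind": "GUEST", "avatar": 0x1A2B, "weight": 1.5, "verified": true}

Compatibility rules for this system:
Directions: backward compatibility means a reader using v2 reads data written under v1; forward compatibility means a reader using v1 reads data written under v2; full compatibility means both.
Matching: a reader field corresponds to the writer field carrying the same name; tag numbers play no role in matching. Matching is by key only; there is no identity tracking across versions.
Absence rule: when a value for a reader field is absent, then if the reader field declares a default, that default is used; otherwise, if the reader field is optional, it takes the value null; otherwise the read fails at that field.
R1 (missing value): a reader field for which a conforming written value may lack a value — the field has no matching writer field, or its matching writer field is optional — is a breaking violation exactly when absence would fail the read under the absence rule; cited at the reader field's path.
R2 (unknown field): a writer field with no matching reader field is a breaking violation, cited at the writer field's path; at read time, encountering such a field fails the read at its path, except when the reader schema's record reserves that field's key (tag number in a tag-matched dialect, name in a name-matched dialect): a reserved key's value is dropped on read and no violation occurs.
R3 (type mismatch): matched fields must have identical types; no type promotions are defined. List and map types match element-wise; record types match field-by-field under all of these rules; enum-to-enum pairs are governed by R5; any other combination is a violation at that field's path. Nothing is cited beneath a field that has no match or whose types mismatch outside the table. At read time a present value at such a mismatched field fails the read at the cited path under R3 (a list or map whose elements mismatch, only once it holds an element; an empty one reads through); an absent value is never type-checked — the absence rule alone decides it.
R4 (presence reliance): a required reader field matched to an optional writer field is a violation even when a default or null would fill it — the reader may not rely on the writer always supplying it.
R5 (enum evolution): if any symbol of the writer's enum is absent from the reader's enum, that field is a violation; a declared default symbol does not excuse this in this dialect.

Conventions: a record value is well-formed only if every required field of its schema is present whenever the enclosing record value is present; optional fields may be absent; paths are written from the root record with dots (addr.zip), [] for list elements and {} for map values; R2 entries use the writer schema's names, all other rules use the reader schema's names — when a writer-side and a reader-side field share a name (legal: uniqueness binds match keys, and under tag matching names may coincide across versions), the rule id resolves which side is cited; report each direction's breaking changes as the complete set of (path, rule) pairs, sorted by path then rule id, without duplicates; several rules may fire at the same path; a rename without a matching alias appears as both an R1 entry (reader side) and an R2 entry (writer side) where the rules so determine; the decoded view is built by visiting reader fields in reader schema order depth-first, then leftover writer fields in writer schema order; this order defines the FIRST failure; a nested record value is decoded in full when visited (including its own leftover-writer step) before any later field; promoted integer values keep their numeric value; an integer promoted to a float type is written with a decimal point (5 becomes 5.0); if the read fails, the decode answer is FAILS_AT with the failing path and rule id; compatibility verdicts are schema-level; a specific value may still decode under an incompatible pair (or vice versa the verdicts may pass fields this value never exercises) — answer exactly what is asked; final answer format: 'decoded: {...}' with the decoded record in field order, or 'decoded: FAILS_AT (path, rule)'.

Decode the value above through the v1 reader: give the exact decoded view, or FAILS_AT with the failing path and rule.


in Ticket below, arrows point writer -> reader
decode walk for Ticket under reader schema v1:
  kind := "GUEST"
  avatar := 0x1A2B
  weight := 1.5
  verified := true
  phone := null (not supplied -> null)
  => decoded: {"kind": "GUEST", "avatar": 0x1A2B, "weight": 1.5, "verified": true, "phone": null}
ruling out the remaining Ticket differences:
  removed field phone from record Ticket (its key "phone" joins the reserved list) -> inert under this dialect — no rule fires on Ticket and the result does not move
  field avatar in record Ticket: optional changed to required -> shifts the Ticket verdicts, not this decode

decoded: {"kind": "GUEST", "avatar": 0x1A2B, "weight": 1.5, "verified": true, "phone": null}


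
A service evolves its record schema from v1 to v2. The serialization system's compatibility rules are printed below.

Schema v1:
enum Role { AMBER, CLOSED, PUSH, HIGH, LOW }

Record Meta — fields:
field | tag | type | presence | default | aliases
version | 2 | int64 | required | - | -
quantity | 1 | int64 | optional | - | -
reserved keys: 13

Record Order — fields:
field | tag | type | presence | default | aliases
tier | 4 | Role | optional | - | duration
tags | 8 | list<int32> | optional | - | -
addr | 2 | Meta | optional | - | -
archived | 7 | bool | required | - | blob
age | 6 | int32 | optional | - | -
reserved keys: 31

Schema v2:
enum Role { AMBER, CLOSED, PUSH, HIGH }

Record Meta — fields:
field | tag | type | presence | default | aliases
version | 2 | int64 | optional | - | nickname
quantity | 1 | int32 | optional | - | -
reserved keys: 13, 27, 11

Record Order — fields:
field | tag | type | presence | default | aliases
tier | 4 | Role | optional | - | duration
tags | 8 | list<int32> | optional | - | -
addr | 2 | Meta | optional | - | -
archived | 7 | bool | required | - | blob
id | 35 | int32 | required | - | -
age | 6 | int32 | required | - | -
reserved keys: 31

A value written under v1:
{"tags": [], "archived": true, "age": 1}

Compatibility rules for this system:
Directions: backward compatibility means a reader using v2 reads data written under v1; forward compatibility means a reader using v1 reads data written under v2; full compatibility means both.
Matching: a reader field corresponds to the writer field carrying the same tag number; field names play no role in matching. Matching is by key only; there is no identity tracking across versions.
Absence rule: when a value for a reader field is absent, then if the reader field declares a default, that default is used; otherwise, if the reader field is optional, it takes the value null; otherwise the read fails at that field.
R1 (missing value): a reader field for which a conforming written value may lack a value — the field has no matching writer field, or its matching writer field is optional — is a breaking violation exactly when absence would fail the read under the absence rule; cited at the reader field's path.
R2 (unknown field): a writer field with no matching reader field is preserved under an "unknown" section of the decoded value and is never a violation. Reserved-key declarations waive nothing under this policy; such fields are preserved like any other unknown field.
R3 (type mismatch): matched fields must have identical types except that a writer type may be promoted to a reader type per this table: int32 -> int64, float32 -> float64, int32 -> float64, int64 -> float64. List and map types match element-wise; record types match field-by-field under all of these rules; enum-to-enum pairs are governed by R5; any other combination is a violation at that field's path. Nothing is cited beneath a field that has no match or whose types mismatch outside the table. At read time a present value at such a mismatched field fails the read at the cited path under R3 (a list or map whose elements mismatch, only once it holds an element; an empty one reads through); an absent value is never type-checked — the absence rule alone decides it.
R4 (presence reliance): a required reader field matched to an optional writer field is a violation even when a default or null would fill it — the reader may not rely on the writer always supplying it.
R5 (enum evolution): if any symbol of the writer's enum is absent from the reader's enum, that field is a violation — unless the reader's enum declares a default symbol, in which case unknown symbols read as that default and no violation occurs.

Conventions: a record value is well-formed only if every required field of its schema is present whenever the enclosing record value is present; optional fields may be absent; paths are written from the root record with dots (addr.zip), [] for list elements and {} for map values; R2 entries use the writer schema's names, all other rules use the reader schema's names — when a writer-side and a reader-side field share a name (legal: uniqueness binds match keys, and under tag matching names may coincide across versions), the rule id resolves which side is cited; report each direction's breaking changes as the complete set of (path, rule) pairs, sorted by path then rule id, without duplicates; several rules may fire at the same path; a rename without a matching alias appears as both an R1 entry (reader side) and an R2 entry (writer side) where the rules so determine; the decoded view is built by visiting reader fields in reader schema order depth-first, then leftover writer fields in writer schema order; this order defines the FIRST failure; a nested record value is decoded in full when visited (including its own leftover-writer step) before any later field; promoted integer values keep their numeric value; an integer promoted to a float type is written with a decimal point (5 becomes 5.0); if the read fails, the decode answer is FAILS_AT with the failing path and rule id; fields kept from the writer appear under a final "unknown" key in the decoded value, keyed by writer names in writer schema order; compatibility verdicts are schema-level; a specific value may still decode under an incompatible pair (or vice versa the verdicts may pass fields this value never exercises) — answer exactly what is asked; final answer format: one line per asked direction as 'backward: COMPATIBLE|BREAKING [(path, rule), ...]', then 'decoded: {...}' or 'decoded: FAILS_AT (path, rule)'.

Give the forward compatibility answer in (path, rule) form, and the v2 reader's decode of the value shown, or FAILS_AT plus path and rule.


forward: BREAKING [(addr.version, R1), (addr.version, R4)]; decoded: FAILS_AT (id, R1)

each type pair in Order: writer, then reader
forward analysis of Order with v1 as reader and v2 as writer:
  tier <- tier (Role -> Role, writer optional)
  tags <- tags (list<int32> -> list<int32>, writer optional)
  addr <- addr (Meta -> Meta, writer optional)
  archived <- archived (bool -> bool, writer required)
  age <- age (int32 -> int32, writer required)
  leftover writer field: id
  addr.version <- addr.version (int64 -> int64, writer optional)
  addr.quantity <- addr.quantity (int32 -> int64, writer optional)
  violation R1 at addr.version
  violation R4 at addr.version
  => 2 violation(s): forward is BREAKING for Order
decode (reader v2):
  tier := null (not supplied -> null)
  tags := []
  addr := null (not supplied -> null)
  archived := true
  read fails at id under R1 (no fill)
  => FAILS_AT (id, R1)
the other Order changes do not affect what is asked:
  field age in record Order: optional changed to required -> fires only in the backward direction of Order, which is not asked here
  enum Role (field tier in record Order): symbol LOW removed -> fires only in the backward direction of Order, which is not asked here
  field quantity in record Meta: type int64 changed to int32 -> fires only in the backward direction of Order, which is not asked here


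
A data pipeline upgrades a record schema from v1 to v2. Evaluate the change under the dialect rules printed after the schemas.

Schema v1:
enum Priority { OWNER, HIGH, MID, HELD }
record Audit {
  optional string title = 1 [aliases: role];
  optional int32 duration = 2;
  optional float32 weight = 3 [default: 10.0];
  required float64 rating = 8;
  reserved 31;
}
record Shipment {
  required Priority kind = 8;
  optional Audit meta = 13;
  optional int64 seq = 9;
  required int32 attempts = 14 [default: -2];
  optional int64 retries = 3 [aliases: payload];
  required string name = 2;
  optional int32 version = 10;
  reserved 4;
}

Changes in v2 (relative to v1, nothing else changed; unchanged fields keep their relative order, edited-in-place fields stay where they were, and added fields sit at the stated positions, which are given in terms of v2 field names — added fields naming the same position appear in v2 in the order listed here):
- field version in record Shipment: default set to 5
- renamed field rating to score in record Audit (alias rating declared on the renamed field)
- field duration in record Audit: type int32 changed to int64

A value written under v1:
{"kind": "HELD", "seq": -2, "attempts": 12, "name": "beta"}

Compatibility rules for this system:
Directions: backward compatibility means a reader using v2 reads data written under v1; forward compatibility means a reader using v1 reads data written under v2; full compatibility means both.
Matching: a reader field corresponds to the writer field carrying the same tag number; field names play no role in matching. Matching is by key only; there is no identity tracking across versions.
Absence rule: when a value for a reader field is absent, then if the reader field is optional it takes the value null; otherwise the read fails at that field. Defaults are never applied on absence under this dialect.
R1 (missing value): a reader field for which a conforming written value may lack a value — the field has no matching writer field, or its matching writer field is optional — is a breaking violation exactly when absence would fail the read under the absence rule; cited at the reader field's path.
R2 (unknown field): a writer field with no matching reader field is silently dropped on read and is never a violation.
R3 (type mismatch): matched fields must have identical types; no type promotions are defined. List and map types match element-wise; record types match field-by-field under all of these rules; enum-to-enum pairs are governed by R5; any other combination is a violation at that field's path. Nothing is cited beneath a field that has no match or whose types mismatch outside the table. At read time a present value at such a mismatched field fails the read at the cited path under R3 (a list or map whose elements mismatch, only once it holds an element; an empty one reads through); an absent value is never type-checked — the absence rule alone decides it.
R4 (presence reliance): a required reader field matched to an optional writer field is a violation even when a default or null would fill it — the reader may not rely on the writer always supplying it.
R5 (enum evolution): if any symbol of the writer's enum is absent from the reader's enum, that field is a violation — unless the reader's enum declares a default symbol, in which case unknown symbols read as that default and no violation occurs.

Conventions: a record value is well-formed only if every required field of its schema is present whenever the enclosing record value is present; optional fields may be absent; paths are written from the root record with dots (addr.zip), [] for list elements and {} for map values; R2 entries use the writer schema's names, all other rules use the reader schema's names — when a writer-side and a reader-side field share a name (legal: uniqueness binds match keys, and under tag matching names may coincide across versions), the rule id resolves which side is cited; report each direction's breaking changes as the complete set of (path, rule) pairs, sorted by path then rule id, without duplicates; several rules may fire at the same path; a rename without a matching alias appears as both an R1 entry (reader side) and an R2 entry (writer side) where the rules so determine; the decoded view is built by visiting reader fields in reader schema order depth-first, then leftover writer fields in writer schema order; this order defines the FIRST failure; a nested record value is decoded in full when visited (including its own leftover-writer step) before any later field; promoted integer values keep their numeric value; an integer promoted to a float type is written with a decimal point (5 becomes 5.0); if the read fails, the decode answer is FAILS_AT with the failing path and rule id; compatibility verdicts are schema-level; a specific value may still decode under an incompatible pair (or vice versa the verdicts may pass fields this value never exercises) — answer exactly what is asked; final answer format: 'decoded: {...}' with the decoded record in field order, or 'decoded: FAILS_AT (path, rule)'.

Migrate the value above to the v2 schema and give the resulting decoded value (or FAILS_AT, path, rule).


the writer's type comes first in each Shipment pair
decoding the Shipment value with the v2 reader:
  kind := "HELD"
  meta := null (not supplied -> null)
  seq := -2
  attempts := 12
  retries := null (not supplied -> null)
  name := "beta"
  version := null (not supplied -> null)
  => decoded: {"kind": "HELD", "meta": null, "seq": -2, "attempts": 12, "retries": null, "name": "beta", "version": null}
ruling out the remaining Shipment differences:
  field version in record Shipment: default set to 5 -> inert under this dialect — no rule fires on Shipment and the result does not move
  renamed field rating to score in record Audit (alias rating declared on the renamed field) -> inert under this dialect — no rule fires on Shipment and the result does not move
  field duration in record Audit: type int32 changed to int64 -> affects the rule determinations only; this particular Shipment value decodes identically

decoded: {"kind": "HELD", "meta": null, "seq": -2, "attempts": 12, "retries": null, "name": "beta", "version": null}


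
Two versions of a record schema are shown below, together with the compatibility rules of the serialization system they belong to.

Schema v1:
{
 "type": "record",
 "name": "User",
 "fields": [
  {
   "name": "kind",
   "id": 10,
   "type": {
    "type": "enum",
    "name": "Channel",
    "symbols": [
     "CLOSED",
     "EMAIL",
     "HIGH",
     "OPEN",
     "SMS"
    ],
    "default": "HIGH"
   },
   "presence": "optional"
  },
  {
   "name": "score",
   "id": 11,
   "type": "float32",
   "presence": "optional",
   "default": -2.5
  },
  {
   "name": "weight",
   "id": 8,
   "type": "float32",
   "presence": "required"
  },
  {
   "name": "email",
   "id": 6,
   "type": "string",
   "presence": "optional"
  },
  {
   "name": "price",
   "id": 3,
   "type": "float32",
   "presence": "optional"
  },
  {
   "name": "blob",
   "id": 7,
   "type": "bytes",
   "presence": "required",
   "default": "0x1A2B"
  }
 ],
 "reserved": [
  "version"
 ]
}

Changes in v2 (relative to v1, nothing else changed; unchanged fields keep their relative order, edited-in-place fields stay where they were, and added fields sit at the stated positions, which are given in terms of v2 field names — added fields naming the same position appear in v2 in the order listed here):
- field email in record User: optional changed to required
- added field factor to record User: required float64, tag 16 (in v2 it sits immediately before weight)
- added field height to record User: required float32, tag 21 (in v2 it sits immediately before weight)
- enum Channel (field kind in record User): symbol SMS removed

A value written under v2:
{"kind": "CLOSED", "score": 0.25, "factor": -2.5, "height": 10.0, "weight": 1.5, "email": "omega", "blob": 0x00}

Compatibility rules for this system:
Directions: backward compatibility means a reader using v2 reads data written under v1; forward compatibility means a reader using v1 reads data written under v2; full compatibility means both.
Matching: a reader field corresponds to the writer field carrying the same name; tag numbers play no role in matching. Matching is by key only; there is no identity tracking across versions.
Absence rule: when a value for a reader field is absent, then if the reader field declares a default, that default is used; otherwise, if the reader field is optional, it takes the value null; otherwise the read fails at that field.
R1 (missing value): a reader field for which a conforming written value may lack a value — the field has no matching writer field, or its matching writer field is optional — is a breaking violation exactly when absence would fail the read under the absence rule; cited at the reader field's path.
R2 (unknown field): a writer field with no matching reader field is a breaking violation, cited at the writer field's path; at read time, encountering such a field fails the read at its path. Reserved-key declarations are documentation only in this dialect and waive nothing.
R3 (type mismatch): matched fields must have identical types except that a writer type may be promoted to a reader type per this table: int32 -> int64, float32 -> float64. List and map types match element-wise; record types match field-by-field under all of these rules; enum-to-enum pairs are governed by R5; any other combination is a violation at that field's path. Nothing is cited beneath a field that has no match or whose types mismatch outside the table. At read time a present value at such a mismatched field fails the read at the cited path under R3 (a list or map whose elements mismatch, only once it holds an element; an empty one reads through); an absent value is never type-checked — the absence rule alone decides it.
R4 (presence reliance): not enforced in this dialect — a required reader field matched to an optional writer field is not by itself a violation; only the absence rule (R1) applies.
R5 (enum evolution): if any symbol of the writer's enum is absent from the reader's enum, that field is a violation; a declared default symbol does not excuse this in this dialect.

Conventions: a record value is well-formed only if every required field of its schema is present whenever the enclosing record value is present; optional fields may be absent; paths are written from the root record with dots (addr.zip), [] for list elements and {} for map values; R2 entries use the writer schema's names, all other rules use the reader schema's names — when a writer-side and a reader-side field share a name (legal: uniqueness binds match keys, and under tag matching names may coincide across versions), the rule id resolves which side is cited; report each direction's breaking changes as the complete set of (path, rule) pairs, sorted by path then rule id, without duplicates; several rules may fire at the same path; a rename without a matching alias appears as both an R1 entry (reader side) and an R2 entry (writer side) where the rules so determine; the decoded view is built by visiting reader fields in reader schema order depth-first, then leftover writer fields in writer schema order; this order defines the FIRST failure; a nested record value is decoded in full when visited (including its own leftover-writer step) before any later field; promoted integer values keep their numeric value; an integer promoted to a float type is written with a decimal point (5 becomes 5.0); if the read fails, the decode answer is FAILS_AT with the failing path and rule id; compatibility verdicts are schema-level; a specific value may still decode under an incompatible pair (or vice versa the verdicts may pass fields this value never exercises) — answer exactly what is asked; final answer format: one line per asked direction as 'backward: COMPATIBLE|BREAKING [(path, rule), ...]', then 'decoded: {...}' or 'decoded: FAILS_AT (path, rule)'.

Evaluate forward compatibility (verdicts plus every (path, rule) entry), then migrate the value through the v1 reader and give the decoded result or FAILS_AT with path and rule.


forward: BREAKING [(factor, R2), (height, R2)]; decoded: FAILS_AT (factor, R2)

the writer's type comes first in each User pair
forward analysis of User with v1 as reader and v2 as writer:
  Channel -> Channel, writer optional: kind aligns to kind
  float32 -> float32, writer optional: score aligns to score
  float32 -> float32, writer required: weight aligns to weight
  string -> string, writer required: email aligns to email
  float32 -> float32, writer optional: price aligns to price
  bytes -> bytes, writer required: blob aligns to blob
  factor (writer side), unknown to reader
  height (writer side), unknown to reader
  violation R2 at factor
  violation R2 at height
  => forward verdict for User: BREAKING, 2 violation(s)
decoding the User value with the v1 reader:
  kind := "CLOSED"
  score := 0.25
  weight := 1.5
  email := "omega"
  price := null (absent, optional -> null)
  blob := 0x00
  read fails at factor under R2 (unknown field)
  => FAILS_AT (factor, R2)
diffs on User not affecting the asked answer:
  field email in record User: optional changed to required -> its effect on User is confined to the backward direction, not asked
  enum Channel (field kind in record User): symbol SMS removed -> its effect on User is confined to the backward direction, not asked
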